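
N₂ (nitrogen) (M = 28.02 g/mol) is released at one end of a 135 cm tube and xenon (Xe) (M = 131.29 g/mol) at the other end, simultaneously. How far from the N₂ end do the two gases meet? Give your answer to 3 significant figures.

In equal time, each gas travels a distance ∝ its rate ∝ 1/√M, so d_N₂/d_Xe = √(M_Xe/M_N₂) = √(131.29/28.02) = 2.165.
With d_N₂ + d_Xe = 135 cm, d_Xe = 135/(1 + 2.165) = 42.66 cm.
d_N₂ = 135 − 42.66 = 92.3 cm.

92.3 cm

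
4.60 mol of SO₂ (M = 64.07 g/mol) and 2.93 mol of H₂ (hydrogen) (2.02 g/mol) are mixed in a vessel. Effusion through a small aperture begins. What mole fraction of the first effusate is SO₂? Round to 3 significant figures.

0.218

The effusion rate of species i is ∝ p_i/√M_i ∝ n_i/√M_i.
x_SO₂(eff) = (n_SO₂/√M_SO₂) / (n_SO₂/√M_SO₂ + n_H₂/√M_H₂)
= (4.60/√64.07) / (4.60/√64.07 + 2.93/√2.02) = 0.5747/(0.5747 + 2.062) = 0.218.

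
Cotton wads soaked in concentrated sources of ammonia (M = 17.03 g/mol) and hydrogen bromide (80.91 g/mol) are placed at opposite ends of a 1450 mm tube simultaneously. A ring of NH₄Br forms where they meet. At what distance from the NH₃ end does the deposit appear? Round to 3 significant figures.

994 mm

In equal time, each gas travels a distance ∝ its rate ∝ 1/√M, so d_NH₃/d_HBr = √(M_HBr/M_NH₃) = √(80.91/17.03) = 2.180.
With d_NH₃ + d_HBr = 1450 mm, d_HBr = 1450/(1 + 2.180) = 456.0 mm.
d_NH₃ = 1450 − 456.0 = 994 mm.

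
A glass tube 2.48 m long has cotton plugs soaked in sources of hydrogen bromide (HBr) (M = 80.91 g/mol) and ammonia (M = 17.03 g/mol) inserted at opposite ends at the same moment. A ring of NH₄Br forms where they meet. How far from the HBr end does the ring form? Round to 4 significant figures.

Graham's law gives d_HBr/d_NH₃ = rate_HBr/rate_NH₃ = √(M_NH₃/M_HBr) = √(17.03/80.91) = 0.4588.
With d_HBr + d_NH₃ = 2.48 m, d_NH₃ = 2.48/(1 + 0.4588) = 1.700 m.
d_HBr = 2.48 − 1.700 = 0.7800 m.

0.7800 m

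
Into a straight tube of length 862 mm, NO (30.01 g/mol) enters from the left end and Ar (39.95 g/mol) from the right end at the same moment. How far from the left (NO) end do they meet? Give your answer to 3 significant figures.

462 mm

Graham's law gives d_NO/d_Ar = rate_NO/rate_Ar = √(M_Ar/M_NO) = √(39.95/30.01) = 1.154.
With d_NO + d_Ar = 862 mm, d_Ar = 862/(1 + 1.154) = 400.2 mm.
d_NO = 862 − 400.2 = 462 mm.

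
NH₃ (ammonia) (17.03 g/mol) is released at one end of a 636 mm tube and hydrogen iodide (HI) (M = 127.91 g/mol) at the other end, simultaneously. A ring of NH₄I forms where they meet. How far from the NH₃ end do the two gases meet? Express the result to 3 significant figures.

466 mm

The fronts meet when d_NH₃ + d_HI = L with d_NH₃/d_HI = √(M_HI/M_NH₃) (Graham's law). Here √(M_HI/M_NH₃) = √(127.91/17.03) = 2.741.
With d_NH₃ + d_HI = 636 mm, d_HI = 636/(1 + 2.741) = 170.0 mm.
d_NH₃ = 636 − 170.0 = 466 mm.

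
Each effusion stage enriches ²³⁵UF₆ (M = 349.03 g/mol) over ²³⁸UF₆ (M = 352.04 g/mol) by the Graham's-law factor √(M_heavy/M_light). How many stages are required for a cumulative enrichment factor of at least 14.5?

623

Per stage α = (352.04/349.03)^(1/2) = 1.00862^0.5, giving ln α = 0.004293.
Need α^N ≥ 14.5 ⇒ N ≥ ln(14.5) / ln α = 2.674 / 0.004293 = 622.84.
Rounding up, N = 623 stages.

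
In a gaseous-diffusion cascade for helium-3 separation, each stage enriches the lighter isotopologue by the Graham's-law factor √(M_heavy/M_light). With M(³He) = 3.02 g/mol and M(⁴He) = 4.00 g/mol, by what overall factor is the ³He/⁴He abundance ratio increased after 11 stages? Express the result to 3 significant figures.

4.69

Overall factor = α^11 with α = √(4.00/3.02), i.e. (4.00/3.02)^(11/2).
= 1.32450^(11/2) = 4.69.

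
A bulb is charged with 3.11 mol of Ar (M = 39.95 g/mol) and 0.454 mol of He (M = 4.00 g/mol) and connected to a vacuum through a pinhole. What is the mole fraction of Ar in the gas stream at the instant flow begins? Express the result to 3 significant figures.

0.684

Effusion rate of each component ∝ n_i/√M_i (partial pressure × 1/√M).
Mole fraction of Ar in the effusate = (n_Ar/√M_Ar) / (n_Ar/√M_Ar + n_He/√M_He)
= (3.11/√39.95) / (3.11/√39.95 + 0.454/√4.00) = 0.4920/(0.4920 + 0.2270) = 0.684.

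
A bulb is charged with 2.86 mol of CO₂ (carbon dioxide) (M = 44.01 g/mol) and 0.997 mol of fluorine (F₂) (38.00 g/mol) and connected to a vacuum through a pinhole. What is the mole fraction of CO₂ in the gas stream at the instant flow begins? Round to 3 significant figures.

Rate_i ∝ x_i/√M_i (Graham's law weighted by mole fraction), so the effusate composition follows n_i/√M_i.
x_CO₂(eff) = (n_CO₂/√M_CO₂) / (n_CO₂/√M_CO₂ + n_F₂/√M_F₂)
= (2.86/√44.01) / (2.86/√44.01 + 0.997/√38.00) = 0.4311/(0.4311 + 0.1617) = 0.727.

0.727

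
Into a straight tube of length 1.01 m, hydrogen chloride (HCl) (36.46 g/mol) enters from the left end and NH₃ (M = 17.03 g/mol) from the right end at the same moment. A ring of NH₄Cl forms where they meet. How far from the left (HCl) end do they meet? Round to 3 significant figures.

Distances travelled in equal time are proportional to diffusion rates, so d_HCl/d_NH₃ = √(M_NH₃/M_HCl) = √(17.03/36.46) = 0.6834.
With d_HCl + d_NH₃ = 1.01 m, d_NH₃ = 1.01/(1 + 0.6834) = 0.6000 m.
d_HCl = 1.01 − 0.6000 = 0.410 m.

0.410 m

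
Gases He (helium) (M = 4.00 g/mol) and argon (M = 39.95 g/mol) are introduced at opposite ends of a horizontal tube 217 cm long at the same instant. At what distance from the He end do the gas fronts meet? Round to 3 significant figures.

165 cm

Distances travelled in equal time are proportional to diffusion rates, so d_He/d_Ar = √(M_Ar/M_He) = √(39.95/4.00) = 3.160.
With d_He + d_Ar = 217 cm, d_Ar = 217/(1 + 3.160) = 52.16 cm.
d_He = 217 − 52.16 = 165 cm.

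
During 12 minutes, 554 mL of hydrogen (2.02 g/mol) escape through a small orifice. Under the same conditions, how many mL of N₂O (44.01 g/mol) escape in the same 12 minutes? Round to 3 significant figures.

Using Graham's law: rate_N₂O/rate_H₂ = √(M_H₂/M_N₂O) = √(2.02/44.01) = √0.04590 = 0.2142.
So the volume for N₂O is 554 × 0.2142 = 119 mL.

119 mL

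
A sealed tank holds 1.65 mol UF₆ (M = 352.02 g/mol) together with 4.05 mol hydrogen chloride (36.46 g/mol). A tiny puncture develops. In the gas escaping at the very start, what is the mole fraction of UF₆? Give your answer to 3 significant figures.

Each component's effusion rate ∝ (its partial pressure)·(1/√M) ∝ n_i/√M_i.
x_UF₆(eff) = (n_UF₆/√M_UF₆) / (n_UF₆/√M_UF₆ + n_HCl/√M_HCl)
= (1.65/√352.02) / (1.65/√352.02 + 4.05/√36.46) = 0.08794/(0.08794 + 0.6707) = 0.116.

0.116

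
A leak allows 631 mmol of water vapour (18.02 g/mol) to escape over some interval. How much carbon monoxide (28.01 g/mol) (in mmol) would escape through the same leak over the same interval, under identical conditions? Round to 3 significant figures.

By Graham's law, rate_CO/rate_H₂O = √(M_H₂O/M_CO) = √(18.02/28.01) = √0.6433 = 0.8021.
So the amount for CO is 631 × 0.8021 = 506 mmol.

506 mmol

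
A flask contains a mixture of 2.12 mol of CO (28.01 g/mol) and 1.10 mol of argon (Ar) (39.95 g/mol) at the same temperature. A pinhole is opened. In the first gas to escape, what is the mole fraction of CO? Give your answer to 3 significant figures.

0.697

The effusion rate of species i is ∝ p_i/√M_i ∝ n_i/√M_i.
Mole fraction of CO in the effusate = (n_CO/√M_CO) / (n_CO/√M_CO + n_Ar/√M_Ar)
= (2.12/√28.01) / (2.12/√28.01 + 1.10/√39.95) = 0.4006/(0.4006 + 0.1740) = 0.697.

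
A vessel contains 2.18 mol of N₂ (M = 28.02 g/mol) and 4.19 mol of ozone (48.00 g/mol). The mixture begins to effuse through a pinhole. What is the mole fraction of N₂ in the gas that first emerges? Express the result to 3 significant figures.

0.405

Effusion rate of each component ∝ n_i/√M_i (partial pressure × 1/√M).
Mole fraction of N₂ in the effusate = (n_N₂/√M_N₂) / (n_N₂/√M_N₂ + n_O₃/√M_O₃)
= (2.18/√28.02) / (2.18/√28.02 + 4.19/√48.00) = 0.4118/(0.4118 + 0.6048) = 0.405.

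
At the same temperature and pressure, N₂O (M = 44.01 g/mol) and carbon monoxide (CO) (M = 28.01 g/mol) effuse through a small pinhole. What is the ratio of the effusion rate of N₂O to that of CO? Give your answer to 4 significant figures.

0.7978

By Graham's law, rate_N₂O/rate_CO = √(M_CO/M_N₂O) = √(28.01/44.01) = √0.6364 = 0.7978.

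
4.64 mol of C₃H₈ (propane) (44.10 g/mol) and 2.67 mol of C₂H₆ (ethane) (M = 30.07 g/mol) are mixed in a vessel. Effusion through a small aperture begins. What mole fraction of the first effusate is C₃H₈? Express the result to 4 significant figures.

0.5893

Effusion rate of each component ∝ n_i/√M_i (partial pressure × 1/√M).
x_C₃H₈(eff) = (n_C₃H₈/√M_C₃H₈) / (n_C₃H₈/√M_C₃H₈ + n_C₂H₆/√M_C₂H₆)
= (4.64/√44.10) / (4.64/√44.10 + 2.67/√30.07) = 0.6987/(0.6987 + 0.4869) = 0.5893.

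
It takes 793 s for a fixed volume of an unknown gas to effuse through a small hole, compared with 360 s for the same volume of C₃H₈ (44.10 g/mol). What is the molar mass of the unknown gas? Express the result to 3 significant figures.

Graham's law gives t_X/t_C₃H₈ = √(M_X/M_C₃H₈).
793/360 = 2.203 = √(M_X/44.10)
M_X = 44.10 × 2.203² = 44.10 × 4.852 = 214 g/mol

214 g/mol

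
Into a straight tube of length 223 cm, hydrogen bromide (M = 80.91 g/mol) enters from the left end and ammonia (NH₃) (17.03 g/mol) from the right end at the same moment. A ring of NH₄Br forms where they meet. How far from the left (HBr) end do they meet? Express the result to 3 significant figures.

70.1 cm

Graham's law gives d_HBr/d_NH₃ = rate_HBr/rate_NH₃ = √(M_NH₃/M_HBr) = √(17.03/80.91) = 0.4588.
With d_HBr + d_NH₃ = 223 cm, d_NH₃ = 223/(1 + 0.4588) = 152.9 cm.
d_HBr = 223 − 152.9 = 70.1 cm.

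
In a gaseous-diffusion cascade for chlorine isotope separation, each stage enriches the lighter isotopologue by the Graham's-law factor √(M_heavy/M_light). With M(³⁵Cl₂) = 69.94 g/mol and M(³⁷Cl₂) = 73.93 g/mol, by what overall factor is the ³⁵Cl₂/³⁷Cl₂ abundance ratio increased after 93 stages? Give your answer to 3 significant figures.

13.2

Overall factor = α^93 with α = √(73.93/69.94), i.e. (73.93/69.94)^(93/2).
= 1.05705^(93/2) = 13.2.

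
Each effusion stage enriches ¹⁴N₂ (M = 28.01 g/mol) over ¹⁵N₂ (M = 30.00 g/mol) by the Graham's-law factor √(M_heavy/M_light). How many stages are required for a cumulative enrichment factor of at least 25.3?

Per stage α = (30.00/28.01)^(1/2) = 1.07105^0.5, giving ln α = 0.03432.
Need α^N ≥ 25.3 ⇒ N ≥ ln(25.3) / ln α = 3.231 / 0.03432 = 94.14.
So at least 95 stages are needed.

95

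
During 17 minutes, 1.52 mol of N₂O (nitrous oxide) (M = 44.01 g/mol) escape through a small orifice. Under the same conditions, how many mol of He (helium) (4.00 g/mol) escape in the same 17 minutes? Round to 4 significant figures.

5.042 mol

Using Graham's law: rate_He/rate_N₂O = √(M_N₂O/M_He) = √(44.01/4.00) = √11.00 = 3.317.
So the amount for He is 1.52 × 3.317 = 5.042 mol.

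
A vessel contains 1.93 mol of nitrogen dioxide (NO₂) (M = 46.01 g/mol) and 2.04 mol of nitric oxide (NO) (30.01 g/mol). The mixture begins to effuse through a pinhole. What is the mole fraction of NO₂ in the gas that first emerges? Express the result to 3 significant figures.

0.433

Rate_i ∝ x_i/√M_i (Graham's law weighted by mole fraction), so the effusate composition follows n_i/√M_i.
Mole fraction of NO₂ in the effusate = (n_NO₂/√M_NO₂) / (n_NO₂/√M_NO₂ + n_NO/√M_NO)
= (1.93/√46.01) / (1.93/√46.01 + 2.04/√30.01) = 0.2845/(0.2845 + 0.3724) = 0.433.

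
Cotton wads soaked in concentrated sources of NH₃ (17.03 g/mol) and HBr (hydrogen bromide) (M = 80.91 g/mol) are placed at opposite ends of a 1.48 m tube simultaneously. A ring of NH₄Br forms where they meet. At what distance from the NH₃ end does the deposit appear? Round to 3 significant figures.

Graham's law gives d_NH₃/d_HBr = rate_NH₃/rate_HBr = √(M_HBr/M_NH₃) = √(80.91/17.03) = 2.180.
With d_NH₃ + d_HBr = 1.48 m, d_HBr = 1.48/(1 + 2.180) = 0.4655 m.
d_NH₃ = 1.48 − 0.4655 = 1.01 m.

1.01 m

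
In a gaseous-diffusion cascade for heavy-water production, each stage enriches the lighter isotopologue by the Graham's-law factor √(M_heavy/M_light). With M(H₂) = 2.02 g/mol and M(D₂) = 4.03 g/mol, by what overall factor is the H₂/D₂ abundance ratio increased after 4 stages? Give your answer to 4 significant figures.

The single-stage factor is √(M_heavy/M_light), so 4 stages give [√(4.03/2.02)]^4 = (4.03/2.02)^(4/2).
= 1.99505^2 = 3.980.

3.980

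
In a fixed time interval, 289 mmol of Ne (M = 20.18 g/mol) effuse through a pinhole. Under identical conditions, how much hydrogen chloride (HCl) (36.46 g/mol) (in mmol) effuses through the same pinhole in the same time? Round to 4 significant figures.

215.0 mmol

By Graham's law, rate_HCl/rate_Ne = √(M_Ne/M_HCl) = √(20.18/36.46) = √0.5535 = 0.7440.
So the amount for HCl is 289 × 0.7440 = 215.0 mmol.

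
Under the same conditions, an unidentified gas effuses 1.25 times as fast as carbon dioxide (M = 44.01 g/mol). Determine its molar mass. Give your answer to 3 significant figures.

From Graham's law, rate_X/rate_CO₂ = √(M_CO₂/M_X).
1.25 = √(44.01/M_X)
M_X = 44.01 / 1.25² = 44.01 / 1.562 = 28.2 g/mol

28.2 g/mol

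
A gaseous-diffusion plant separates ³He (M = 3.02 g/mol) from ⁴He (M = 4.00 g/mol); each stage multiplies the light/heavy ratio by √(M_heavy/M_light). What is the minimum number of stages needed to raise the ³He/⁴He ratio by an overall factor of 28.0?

With α = √(4.00/3.02) per stage, ln α = ½ ln(1.32450) = 0.1405.
Need α^N ≥ 28.0 ⇒ N ≥ ln(28.0) / ln α = 3.332 / 0.1405 = 23.71.
So at least 24 stages are needed.

24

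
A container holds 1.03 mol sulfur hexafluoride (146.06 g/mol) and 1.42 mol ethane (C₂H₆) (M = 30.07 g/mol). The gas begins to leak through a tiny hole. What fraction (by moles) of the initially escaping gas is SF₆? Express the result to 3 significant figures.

0.248

The effusion rate of species i is ∝ p_i/√M_i ∝ n_i/√M_i.
So x_SF₆ in the escaping gas = (n_SF₆/√M_SF₆) / Σ(n_i/√M_i)
= (1.03/√146.06) / (1.03/√146.06 + 1.42/√30.07) = 0.08523/(0.08523 + 0.2590) = 0.248.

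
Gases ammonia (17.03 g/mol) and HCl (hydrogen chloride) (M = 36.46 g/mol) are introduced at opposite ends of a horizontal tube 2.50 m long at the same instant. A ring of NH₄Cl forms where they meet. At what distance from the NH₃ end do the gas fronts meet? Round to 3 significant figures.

1.49 m

Graham's law gives d_NH₃/d_HCl = rate_NH₃/rate_HCl = √(M_HCl/M_NH₃) = √(36.46/17.03) = 1.463.
With d_NH₃ + d_HCl = 2.50 m, d_HCl = 2.50/(1 + 1.463) = 1.015 m.
d_NH₃ = 2.50 − 1.015 = 1.49 m.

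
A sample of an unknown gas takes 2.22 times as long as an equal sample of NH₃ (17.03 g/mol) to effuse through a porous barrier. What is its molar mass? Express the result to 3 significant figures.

From Graham's law, t_X/t_NH₃ = √(M_X/M_NH₃).
2.22 = √(M_X/17.03)
M_X = 17.03 × 2.22² = 17.03 × 4.928 = 83.9 g/mol

83.9 g/mol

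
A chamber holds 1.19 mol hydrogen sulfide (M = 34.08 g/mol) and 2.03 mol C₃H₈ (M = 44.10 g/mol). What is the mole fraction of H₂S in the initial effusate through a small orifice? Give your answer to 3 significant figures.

0.400

Effusion rate of each component ∝ n_i/√M_i (partial pressure × 1/√M).
x_H₂S(eff) = (n_H₂S/√M_H₂S) / (n_H₂S/√M_H₂S + n_C₃H₈/√M_C₃H₈)
= (1.19/√34.08) / (1.19/√34.08 + 2.03/√44.10) = 0.2038/(0.2038 + 0.3057) = 0.400.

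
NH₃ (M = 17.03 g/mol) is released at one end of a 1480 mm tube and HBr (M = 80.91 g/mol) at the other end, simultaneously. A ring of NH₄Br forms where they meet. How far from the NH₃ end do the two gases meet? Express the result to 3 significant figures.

Distances travelled in equal time are proportional to diffusion rates, so d_NH₃/d_HBr = √(M_HBr/M_NH₃) = √(80.91/17.03) = 2.180.
With d_NH₃ + d_HBr = 1480 mm, d_HBr = 1480/(1 + 2.180) = 465.5 mm.
d_NH₃ = 1480 − 465.5 = 1010 mm.

1010 mm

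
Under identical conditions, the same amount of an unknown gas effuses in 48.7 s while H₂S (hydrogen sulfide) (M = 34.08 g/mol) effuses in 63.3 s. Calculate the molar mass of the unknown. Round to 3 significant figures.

20.2 g/mol

Using Graham's law: t_X/t_H₂S = √(M_X/M_H₂S).
48.7/63.3 = 0.7694 = √(M_X/34.08)
M_X = 34.08 × 0.7694² = 34.08 × 0.5919 = 20.2 g/mol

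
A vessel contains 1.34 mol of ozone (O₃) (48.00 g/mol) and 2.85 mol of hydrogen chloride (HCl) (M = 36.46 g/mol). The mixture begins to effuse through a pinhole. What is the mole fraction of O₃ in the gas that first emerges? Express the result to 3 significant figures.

0.291

The effusion rate of species i is ∝ p_i/√M_i ∝ n_i/√M_i.
Mole fraction of O₃ in the effusate = (n_O₃/√M_O₃) / (n_O₃/√M_O₃ + n_HCl/√M_HCl)
= (1.34/√48.00) / (1.34/√48.00 + 2.85/√36.46) = 0.1934/(0.1934 + 0.4720) = 0.291.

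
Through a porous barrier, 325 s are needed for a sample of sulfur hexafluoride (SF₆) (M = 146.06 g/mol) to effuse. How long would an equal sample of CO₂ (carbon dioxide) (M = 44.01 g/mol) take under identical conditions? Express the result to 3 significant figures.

178 s

By Graham's law, t_CO₂/t_SF₆ = √(M_CO₂/M_SF₆) = √(44.01/146.06) = √0.3013 = 0.5489.
So the time for CO₂ is 325 × 0.5489 = 178 s.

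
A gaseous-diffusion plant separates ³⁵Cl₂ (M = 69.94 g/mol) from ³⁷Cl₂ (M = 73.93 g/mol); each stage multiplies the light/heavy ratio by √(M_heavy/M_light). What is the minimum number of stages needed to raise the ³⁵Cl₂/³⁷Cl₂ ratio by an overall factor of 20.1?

109

With α = √(73.93/69.94) per stage, ln α = ½ ln(1.05705) = 0.02774.
Need α^N ≥ 20.1 ⇒ N ≥ ln(20.1) / ln α = 3.001 / 0.02774 = 108.17.
Minimum whole number of stages: N = 109.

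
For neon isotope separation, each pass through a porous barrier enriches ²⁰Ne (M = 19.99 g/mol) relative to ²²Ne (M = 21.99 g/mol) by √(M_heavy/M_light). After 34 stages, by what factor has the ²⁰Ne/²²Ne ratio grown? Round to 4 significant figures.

5.058

After 34 stages the ratio has grown by (√(21.99/19.99))^34 = (21.99/19.99)^(34/2).
= 1.10005^17 = 5.058.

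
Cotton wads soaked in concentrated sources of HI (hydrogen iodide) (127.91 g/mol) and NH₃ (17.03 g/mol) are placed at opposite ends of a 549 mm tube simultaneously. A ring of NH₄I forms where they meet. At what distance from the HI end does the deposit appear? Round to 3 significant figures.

Distances travelled in equal time are proportional to diffusion rates, so d_HI/d_NH₃ = √(M_NH₃/M_HI) = √(17.03/127.91) = 0.3649.
With d_HI + d_NH₃ = 549 mm, d_NH₃ = 549/(1 + 0.3649) = 402.2 mm.
d_HI = 549 − 402.2 = 147 mm.

147 mm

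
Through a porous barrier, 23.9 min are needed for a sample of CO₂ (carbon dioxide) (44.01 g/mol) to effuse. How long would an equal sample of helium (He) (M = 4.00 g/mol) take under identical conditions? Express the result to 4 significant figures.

From Graham's law, t_He/t_CO₂ = √(M_He/M_CO₂) = √(4.00/44.01) = √0.09089 = 0.3015.
So the time for He is 23.9 × 0.3015 = 7.205 min.

7.205 min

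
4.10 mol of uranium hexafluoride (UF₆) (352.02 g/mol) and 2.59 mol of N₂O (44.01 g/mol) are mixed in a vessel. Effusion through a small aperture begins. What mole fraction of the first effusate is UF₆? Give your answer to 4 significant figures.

0.3589

The effusion rate of species i is ∝ p_i/√M_i ∝ n_i/√M_i.
Mole fraction of UF₆ in the effusate = (n_UF₆/√M_UF₆) / (n_UF₆/√M_UF₆ + n_N₂O/√M_N₂O)
= (4.10/√352.02) / (4.10/√352.02 + 2.59/√44.01) = 0.2185/(0.2185 + 0.3904) = 0.3589.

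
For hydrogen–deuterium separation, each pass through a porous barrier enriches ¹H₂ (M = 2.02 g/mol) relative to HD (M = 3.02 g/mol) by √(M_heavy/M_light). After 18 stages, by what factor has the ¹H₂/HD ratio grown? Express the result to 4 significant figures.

37.32

After 18 stages the ratio has grown by (√(3.02/2.02))^18 = (3.02/2.02)^(18/2).
= 1.49505^9 = 37.32.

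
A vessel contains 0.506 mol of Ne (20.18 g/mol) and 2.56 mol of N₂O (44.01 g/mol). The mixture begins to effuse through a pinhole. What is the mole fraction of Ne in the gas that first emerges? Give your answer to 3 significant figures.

0.226

Effusion rate of each component ∝ n_i/√M_i (partial pressure × 1/√M).
x_Ne(eff) = (n_Ne/√M_Ne) / (n_Ne/√M_Ne + n_N₂O/√M_N₂O)
= (0.506/√20.18) / (0.506/√20.18 + 2.56/√44.01) = 0.1126/(0.1126 + 0.3859) = 0.226.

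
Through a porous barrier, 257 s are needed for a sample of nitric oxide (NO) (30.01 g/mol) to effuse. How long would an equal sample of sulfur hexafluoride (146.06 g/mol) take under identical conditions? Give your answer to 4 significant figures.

Since effusion rate ∝ 1/√M, t_SF₆/t_NO = √(M_SF₆/M_NO) = √(146.06/30.01) = √4.867 = 2.206.
So the time for SF₆ is 257 × 2.206 = 567.0 s.

567.0 s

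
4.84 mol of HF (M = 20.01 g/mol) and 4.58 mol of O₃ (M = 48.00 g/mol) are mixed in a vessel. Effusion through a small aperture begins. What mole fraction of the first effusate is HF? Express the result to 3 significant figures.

0.621

Rate_i ∝ x_i/√M_i (Graham's law weighted by mole fraction), so the effusate composition follows n_i/√M_i.
So x_HF in the escaping gas = (n_HF/√M_HF) / Σ(n_i/√M_i)
= (4.84/√20.01) / (4.84/√20.01 + 4.58/√48.00) = 1.082/(1.082 + 0.6611) = 0.621.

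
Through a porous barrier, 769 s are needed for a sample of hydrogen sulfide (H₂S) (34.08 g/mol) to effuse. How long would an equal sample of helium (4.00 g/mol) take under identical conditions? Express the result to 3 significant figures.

Graham's law gives t_He/t_H₂S = √(M_He/M_H₂S) = √(4.00/34.08) = √0.1174 = 0.3426.
So the time for He is 769 × 0.3426 = 263 s.

263 s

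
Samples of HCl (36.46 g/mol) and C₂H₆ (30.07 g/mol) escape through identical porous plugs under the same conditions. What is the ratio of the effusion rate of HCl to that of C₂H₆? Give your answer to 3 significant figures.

0.908

Since effusion rate ∝ 1/√M, rate_HCl/rate_C₂H₆ = √(M_C₂H₆/M_HCl) = √(30.07/36.46) = √0.8247 = 0.908.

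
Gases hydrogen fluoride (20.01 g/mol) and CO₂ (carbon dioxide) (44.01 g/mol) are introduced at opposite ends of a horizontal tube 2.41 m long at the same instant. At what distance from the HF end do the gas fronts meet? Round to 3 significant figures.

Distances travelled in equal time are proportional to diffusion rates, so d_HF/d_CO₂ = √(M_CO₂/M_HF) = √(44.01/20.01) = 1.483.
With d_HF + d_CO₂ = 2.41 m, d_CO₂ = 2.41/(1 + 1.483) = 0.9706 m.
d_HF = 2.41 − 0.9706 = 1.44 m.

1.44 m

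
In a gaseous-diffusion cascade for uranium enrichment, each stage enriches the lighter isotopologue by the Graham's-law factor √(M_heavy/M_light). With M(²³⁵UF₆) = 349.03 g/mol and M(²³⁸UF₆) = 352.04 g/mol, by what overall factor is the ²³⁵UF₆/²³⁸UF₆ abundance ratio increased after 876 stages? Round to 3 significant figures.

Each stage multiplies the ratio by α = √(352.04/349.03), so after 876 stages the overall factor is α^876 = (352.04/349.03)^(876/2).
= 1.00862^438 = 43.0.

43.0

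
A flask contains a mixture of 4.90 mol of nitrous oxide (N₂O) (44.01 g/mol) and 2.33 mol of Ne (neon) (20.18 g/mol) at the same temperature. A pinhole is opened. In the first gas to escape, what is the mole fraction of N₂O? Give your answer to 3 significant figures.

Effusion rate of each component ∝ n_i/√M_i (partial pressure × 1/√M).
Mole fraction of N₂O in the effusate = (n_N₂O/√M_N₂O) / (n_N₂O/√M_N₂O + n_Ne/√M_Ne)
= (4.90/√44.01) / (4.90/√44.01 + 2.33/√20.18) = 0.7386/(0.7386 + 0.5187) = 0.587.

0.587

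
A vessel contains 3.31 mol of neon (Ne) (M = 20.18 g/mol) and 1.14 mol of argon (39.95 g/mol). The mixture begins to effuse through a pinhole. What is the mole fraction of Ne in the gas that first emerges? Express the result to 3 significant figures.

Each component's effusion rate ∝ (its partial pressure)·(1/√M) ∝ n_i/√M_i.
Mole fraction of Ne in the effusate = (n_Ne/√M_Ne) / (n_Ne/√M_Ne + n_Ar/√M_Ar)
= (3.31/√20.18) / (3.31/√20.18 + 1.14/√39.95) = 0.7368/(0.7368 + 0.1804) = 0.803.

0.803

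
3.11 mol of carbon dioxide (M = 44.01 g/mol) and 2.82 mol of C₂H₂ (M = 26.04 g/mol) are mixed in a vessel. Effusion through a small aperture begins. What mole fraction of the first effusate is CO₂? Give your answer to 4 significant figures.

0.4590

The effusion rate of species i is ∝ p_i/√M_i ∝ n_i/√M_i.
So x_CO₂ in the escaping gas = (n_CO₂/√M_CO₂) / Σ(n_i/√M_i)
= (3.11/√44.01) / (3.11/√44.01 + 2.82/√26.04) = 0.4688/(0.4688 + 0.5526) = 0.4590.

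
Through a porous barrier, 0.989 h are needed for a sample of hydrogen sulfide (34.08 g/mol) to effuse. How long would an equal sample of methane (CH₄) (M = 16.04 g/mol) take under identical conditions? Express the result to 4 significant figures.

0.6785 h

Using Graham's law: t_CH₄/t_H₂S = √(M_CH₄/M_H₂S) = √(16.04/34.08) = √0.4707 = 0.6860.
So the time for CH₄ is 0.989 × 0.6860 = 0.6785 h.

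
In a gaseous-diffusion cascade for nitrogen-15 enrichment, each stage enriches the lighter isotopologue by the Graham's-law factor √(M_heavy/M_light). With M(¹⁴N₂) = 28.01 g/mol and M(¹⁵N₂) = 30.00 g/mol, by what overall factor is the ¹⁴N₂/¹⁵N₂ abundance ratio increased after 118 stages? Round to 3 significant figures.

Each stage multiplies the ratio by α = √(30.00/28.01), so after 118 stages the overall factor is α^118 = (30.00/28.01)^(118/2).
= 1.07105^59 = 57.4.

57.4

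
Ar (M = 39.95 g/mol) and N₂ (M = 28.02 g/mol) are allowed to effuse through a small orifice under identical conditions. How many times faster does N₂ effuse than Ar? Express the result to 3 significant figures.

1.19

Graham's law gives rate_N₂/rate_Ar = √(M_Ar/M_N₂) = √(39.95/28.02) = √1.426 = 1.19.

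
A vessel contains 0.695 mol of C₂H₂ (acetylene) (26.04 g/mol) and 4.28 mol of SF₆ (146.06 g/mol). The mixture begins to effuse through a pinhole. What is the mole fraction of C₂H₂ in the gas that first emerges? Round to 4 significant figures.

The effusion rate of species i is ∝ p_i/√M_i ∝ n_i/√M_i.
So x_C₂H₂ in the escaping gas = (n_C₂H₂/√M_C₂H₂) / Σ(n_i/√M_i)
= (0.695/√26.04) / (0.695/√26.04 + 4.28/√146.06) = 0.1362/(0.1362 + 0.3541) = 0.2778.

0.2778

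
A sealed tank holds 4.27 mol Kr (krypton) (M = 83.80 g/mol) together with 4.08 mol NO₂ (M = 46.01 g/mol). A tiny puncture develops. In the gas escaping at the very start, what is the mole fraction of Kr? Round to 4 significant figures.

0.4368

Effusion rate of each component ∝ n_i/√M_i (partial pressure × 1/√M).
So x_Kr in the escaping gas = (n_Kr/√M_Kr) / Σ(n_i/√M_i)
= (4.27/√83.80) / (4.27/√83.80 + 4.08/√46.01) = 0.4665/(0.4665 + 0.6015) = 0.4368.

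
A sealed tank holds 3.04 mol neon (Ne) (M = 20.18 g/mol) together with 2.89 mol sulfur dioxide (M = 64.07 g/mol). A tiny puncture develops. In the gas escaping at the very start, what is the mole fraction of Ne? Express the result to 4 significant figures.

0.6521

The effusion rate of species i is ∝ p_i/√M_i ∝ n_i/√M_i.
Mole fraction of Ne in the effusate = (n_Ne/√M_Ne) / (n_Ne/√M_Ne + n_SO₂/√M_SO₂)
= (3.04/√20.18) / (3.04/√20.18 + 2.89/√64.07) = 0.6767/(0.6767 + 0.3611) = 0.6521.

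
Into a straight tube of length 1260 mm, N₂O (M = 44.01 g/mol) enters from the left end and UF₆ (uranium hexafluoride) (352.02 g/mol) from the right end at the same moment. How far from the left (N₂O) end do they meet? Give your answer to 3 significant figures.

931 mm

Graham's law gives d_N₂O/d_UF₆ = rate_N₂O/rate_UF₆ = √(M_UF₆/M_N₂O) = √(352.02/44.01) = 2.828.
With d_N₂O + d_UF₆ = 1260 mm, d_UF₆ = 1260/(1 + 2.828) = 329.1 mm.
d_N₂O = 1260 − 329.1 = 931 mm.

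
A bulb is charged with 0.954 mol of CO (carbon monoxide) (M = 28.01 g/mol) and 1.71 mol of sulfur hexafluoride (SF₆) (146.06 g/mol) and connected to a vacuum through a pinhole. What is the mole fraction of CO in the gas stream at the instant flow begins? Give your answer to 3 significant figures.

0.560

The effusion rate of species i is ∝ p_i/√M_i ∝ n_i/√M_i.
x_CO(eff) = (n_CO/√M_CO) / (n_CO/√M_CO + n_SF₆/√M_SF₆)
= (0.954/√28.01) / (0.954/√28.01 + 1.71/√146.06) = 0.1803/(0.1803 + 0.1415) = 0.560.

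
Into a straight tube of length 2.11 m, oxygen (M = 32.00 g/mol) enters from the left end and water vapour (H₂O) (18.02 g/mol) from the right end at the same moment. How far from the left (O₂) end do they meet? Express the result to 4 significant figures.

0.9046 m

Distances travelled in equal time are proportional to diffusion rates, so d_O₂/d_H₂O = √(M_H₂O/M_O₂) = √(18.02/32.00) = 0.7504.
With d_O₂ + d_H₂O = 2.11 m, d_H₂O = 2.11/(1 + 0.7504) = 1.205 m.
d_O₂ = 2.11 − 1.205 = 0.9046 m.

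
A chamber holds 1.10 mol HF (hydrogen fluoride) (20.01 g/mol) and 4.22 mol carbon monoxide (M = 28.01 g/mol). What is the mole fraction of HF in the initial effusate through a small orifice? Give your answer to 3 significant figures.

Rate_i ∝ x_i/√M_i (Graham's law weighted by mole fraction), so the effusate composition follows n_i/√M_i.
Mole fraction of HF in the effusate = (n_HF/√M_HF) / (n_HF/√M_HF + n_CO/√M_CO)
= (1.10/√20.01) / (1.10/√20.01 + 4.22/√28.01) = 0.2459/(0.2459 + 0.7974) = 0.236.

0.236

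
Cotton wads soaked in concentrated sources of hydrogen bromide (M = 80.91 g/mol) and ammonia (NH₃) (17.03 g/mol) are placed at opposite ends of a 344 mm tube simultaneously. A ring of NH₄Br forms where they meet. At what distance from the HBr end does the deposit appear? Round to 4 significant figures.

In equal time, each gas travels a distance ∝ its rate ∝ 1/√M, so d_HBr/d_NH₃ = √(M_NH₃/M_HBr) = √(17.03/80.91) = 0.4588.
With d_HBr + d_NH₃ = 344 mm, d_NH₃ = 344/(1 + 0.4588) = 235.8 mm.
d_HBr = 344 − 235.8 = 108.2 mm.

108.2 mm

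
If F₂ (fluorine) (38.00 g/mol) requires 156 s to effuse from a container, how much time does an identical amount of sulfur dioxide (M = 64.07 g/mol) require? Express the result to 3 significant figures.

203 s

By Graham's law, t_SO₂/t_F₂ = √(M_SO₂/M_F₂) = √(64.07/38.00) = √1.686 = 1.298.
So the time for SO₂ is 156 × 1.298 = 203 s.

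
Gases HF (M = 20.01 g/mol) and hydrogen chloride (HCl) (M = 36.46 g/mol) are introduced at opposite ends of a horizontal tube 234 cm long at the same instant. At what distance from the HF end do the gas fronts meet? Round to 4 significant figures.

134.4 cm

Distances travelled in equal time are proportional to diffusion rates, so d_HF/d_HCl = √(M_HCl/M_HF) = √(36.46/20.01) = 1.350.
With d_HF + d_HCl = 234 cm, d_HCl = 234/(1 + 1.350) = 99.58 cm.
d_HF = 234 − 99.58 = 134.4 cm.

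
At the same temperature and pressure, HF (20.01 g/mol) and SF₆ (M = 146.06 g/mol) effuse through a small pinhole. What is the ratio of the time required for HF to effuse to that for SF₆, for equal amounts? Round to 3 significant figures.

Since effusion rate ∝ 1/√M, t_HF/t_SF₆ = √(M_HF/M_SF₆) = √(20.01/146.06) = √0.1370 = 0.370.

0.370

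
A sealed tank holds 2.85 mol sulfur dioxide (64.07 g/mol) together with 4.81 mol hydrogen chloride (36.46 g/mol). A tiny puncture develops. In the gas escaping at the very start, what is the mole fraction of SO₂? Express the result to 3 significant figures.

The effusion rate of species i is ∝ p_i/√M_i ∝ n_i/√M_i.
x_SO₂(eff) = (n_SO₂/√M_SO₂) / (n_SO₂/√M_SO₂ + n_HCl/√M_HCl)
= (2.85/√64.07) / (2.85/√64.07 + 4.81/√36.46) = 0.3561/(0.3561 + 0.7966) = 0.309.

0.309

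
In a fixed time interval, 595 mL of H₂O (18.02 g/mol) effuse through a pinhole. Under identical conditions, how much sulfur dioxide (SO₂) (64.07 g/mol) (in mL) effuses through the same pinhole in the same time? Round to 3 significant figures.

316 mL

By Graham's law, rate_SO₂/rate_H₂O = √(M_H₂O/M_SO₂) = √(18.02/64.07) = √0.2813 = 0.5303.
So the volume for SO₂ is 595 × 0.5303 = 316 mL.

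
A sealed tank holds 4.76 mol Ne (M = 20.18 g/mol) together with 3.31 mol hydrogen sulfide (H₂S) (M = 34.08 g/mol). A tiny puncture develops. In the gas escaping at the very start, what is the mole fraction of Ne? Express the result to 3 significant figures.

The effusion rate of species i is ∝ p_i/√M_i ∝ n_i/√M_i.
Mole fraction of Ne in the effusate = (n_Ne/√M_Ne) / (n_Ne/√M_Ne + n_H₂S/√M_H₂S)
= (4.76/√20.18) / (4.76/√20.18 + 3.31/√34.08) = 1.060/(1.060 + 0.5670) = 0.651.

0.651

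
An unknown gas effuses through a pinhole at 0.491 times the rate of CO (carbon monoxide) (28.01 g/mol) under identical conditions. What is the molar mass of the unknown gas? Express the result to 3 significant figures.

Using Graham's law: rate_X/rate_CO = √(M_CO/M_X).
0.491 = √(28.01/M_X)
M_X = 28.01 / 0.491² = 28.01 / 0.2411 = 116 g/mol

116 g/mol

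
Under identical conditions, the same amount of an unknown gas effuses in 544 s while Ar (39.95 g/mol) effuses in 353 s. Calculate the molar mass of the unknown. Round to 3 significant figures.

94.9 g/mol

Graham's law gives t_X/t_Ar = √(M_X/M_Ar).
544/353 = 1.541 = √(M_X/39.95)
M_X = 39.95 × 1.541² = 39.95 × 2.375 = 94.9 g/mol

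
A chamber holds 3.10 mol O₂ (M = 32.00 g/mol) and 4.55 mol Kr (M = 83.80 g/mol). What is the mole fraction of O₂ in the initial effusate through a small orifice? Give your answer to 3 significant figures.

0.524

Rate_i ∝ x_i/√M_i (Graham's law weighted by mole fraction), so the effusate composition follows n_i/√M_i.
Mole fraction of O₂ in the effusate = (n_O₂/√M_O₂) / (n_O₂/√M_O₂ + n_Kr/√M_Kr)
= (3.10/√32.00) / (3.10/√32.00 + 4.55/√83.80) = 0.5480/(0.5480 + 0.4970) = 0.524.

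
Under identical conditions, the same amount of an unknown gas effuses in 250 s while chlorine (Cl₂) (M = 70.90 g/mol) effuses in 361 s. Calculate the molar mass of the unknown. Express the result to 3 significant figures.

34.0 g/mol

Using Graham's law: t_X/t_Cl₂ = √(M_X/M_Cl₂).
250/361 = 0.6925 = √(M_X/70.90)
M_X = 70.90 × 0.6925² = 70.90 × 0.4796 = 34.0 g/mol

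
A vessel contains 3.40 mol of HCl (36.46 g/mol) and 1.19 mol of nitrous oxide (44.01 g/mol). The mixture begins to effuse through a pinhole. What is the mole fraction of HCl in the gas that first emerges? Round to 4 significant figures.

0.7584

Effusion rate of each component ∝ n_i/√M_i (partial pressure × 1/√M).
x_HCl(eff) = (n_HCl/√M_HCl) / (n_HCl/√M_HCl + n_N₂O/√M_N₂O)
= (3.40/√36.46) / (3.40/√36.46 + 1.19/√44.01) = 0.5631/(0.5631 + 0.1794) = 0.7584.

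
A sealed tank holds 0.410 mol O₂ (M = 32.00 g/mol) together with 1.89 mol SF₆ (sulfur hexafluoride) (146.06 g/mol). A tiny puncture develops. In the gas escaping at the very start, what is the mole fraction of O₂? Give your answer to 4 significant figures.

0.3167

Effusion rate of each component ∝ n_i/√M_i (partial pressure × 1/√M).
Mole fraction of O₂ in the effusate = (n_O₂/√M_O₂) / (n_O₂/√M_O₂ + n_SF₆/√M_SF₆)
= (0.410/√32.00) / (0.410/√32.00 + 1.89/√146.06) = 0.07248/(0.07248 + 0.1564) = 0.3167.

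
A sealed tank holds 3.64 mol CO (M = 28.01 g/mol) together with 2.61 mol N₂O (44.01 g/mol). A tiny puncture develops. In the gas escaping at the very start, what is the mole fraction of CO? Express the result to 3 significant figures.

Rate_i ∝ x_i/√M_i (Graham's law weighted by mole fraction), so the effusate composition follows n_i/√M_i.
x_CO(eff) = (n_CO/√M_CO) / (n_CO/√M_CO + n_N₂O/√M_N₂O)
= (3.64/√28.01) / (3.64/√28.01 + 2.61/√44.01) = 0.6878/(0.6878 + 0.3934) = 0.636.

0.636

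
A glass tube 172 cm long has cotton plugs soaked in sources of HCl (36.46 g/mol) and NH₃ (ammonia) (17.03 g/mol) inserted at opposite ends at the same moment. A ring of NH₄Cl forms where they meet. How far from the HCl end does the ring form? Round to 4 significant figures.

Distances travelled in equal time are proportional to diffusion rates, so d_HCl/d_NH₃ = √(M_NH₃/M_HCl) = √(17.03/36.46) = 0.6834.
With d_HCl + d_NH₃ = 172 cm, d_NH₃ = 172/(1 + 0.6834) = 102.2 cm.
d_HCl = 172 − 102.2 = 69.83 cm.

69.83 cm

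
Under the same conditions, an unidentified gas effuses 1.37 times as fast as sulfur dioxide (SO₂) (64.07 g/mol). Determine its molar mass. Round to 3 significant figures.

From Graham's law, rate_X/rate_SO₂ = √(M_SO₂/M_X).
1.37 = √(64.07/M_X)
M_X = 64.07 / 1.37² = 64.07 / 1.877 = 34.1 g/mol

34.1 g/mol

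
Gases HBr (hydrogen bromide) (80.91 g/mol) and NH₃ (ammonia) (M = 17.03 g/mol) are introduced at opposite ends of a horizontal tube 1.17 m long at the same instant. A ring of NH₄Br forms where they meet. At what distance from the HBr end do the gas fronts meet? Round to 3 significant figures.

In equal time, each gas travels a distance ∝ its rate ∝ 1/√M, so d_HBr/d_NH₃ = √(M_NH₃/M_HBr) = √(17.03/80.91) = 0.4588.
With d_HBr + d_NH₃ = 1.17 m, d_NH₃ = 1.17/(1 + 0.4588) = 0.8020 m.
d_HBr = 1.17 − 0.8020 = 0.368 m.

0.368 m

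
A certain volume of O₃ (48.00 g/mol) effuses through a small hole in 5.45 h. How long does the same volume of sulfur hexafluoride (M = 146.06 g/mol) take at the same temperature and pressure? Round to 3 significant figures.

Since effusion rate ∝ 1/√M, t_SF₆/t_O₃ = √(M_SF₆/M_O₃) = √(146.06/48.00) = √3.043 = 1.744.
So the time for SF₆ is 5.45 × 1.744 = 9.51 h.

9.51 h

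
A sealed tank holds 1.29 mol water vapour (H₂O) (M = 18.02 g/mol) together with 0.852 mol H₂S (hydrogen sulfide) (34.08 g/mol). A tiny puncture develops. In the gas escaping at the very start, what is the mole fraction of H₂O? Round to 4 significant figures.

Each component's effusion rate ∝ (its partial pressure)·(1/√M) ∝ n_i/√M_i.
Mole fraction of H₂O in the effusate = (n_H₂O/√M_H₂O) / (n_H₂O/√M_H₂O + n_H₂S/√M_H₂S)
= (1.29/√18.02) / (1.29/√18.02 + 0.852/√34.08) = 0.3039/(0.3039 + 0.1459) = 0.6756.

0.6756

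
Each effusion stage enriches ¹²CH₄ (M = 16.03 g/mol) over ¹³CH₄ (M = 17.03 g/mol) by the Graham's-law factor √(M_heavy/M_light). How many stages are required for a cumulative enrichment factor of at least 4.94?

Per stage α = (17.03/16.03)^(1/2) = 1.06238^0.5, giving ln α = 0.03026.
Need α^N ≥ 4.94 ⇒ N ≥ ln(4.94) / ln α = 1.597 / 0.03026 = 52.79.
So at least 53 stages are needed.

53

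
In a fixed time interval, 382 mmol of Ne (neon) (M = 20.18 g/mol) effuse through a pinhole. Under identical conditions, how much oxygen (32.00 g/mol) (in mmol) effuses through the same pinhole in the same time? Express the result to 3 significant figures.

Since effusion rate ∝ 1/√M, rate_O₂/rate_Ne = √(M_Ne/M_O₂) = √(20.18/32.00) = √0.6306 = 0.7941.
So the amount for O₂ is 382 × 0.7941 = 303 mmol.

303 mmol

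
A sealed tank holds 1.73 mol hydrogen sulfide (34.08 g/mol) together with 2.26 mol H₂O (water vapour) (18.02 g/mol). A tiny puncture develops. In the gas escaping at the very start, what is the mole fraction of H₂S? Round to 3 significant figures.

0.358

Rate_i ∝ x_i/√M_i (Graham's law weighted by mole fraction), so the effusate composition follows n_i/√M_i.
Mole fraction of H₂S in the effusate = (n_H₂S/√M_H₂S) / (n_H₂S/√M_H₂S + n_H₂O/√M_H₂O)
= (1.73/√34.08) / (1.73/√34.08 + 2.26/√18.02) = 0.2963/(0.2963 + 0.5324) = 0.358.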